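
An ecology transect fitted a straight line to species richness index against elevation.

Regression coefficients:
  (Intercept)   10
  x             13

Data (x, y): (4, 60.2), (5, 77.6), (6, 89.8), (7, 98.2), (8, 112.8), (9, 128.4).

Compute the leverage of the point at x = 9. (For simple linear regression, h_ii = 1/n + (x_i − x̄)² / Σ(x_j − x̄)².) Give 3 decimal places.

h = 0.524

x̄ = (4 + 5 + 6 + 7 + 8 + 9)/6 = 6.5
Σ(x − x̄)² = 6.25 + 2.25 + 0.25 + 0.25 + 2.25 + 6.25 = 17.5
h = 1/6 + (2.5)²/17.5 = 0.166667 + 0.357143 = 0.524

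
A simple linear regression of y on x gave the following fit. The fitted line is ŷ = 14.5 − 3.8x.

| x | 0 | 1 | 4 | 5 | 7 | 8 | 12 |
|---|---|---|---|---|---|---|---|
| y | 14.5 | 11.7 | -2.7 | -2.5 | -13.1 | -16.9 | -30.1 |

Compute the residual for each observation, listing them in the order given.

0, 1, -2, 2, -1, -1, 1

x=0: ŷ = 14.5 − 3.8·0 = 14.5; e = 14.5 − 14.5 = 0
x=1: ŷ = 14.5 − 3.8·1 = 10.7; e = 11.7 − 10.7 = 1
x=4: ŷ = 14.5 − 3.8·4 = -0.7; e = -2.7 − (-0.7) = -2
x=5: ŷ = 14.5 − 3.8·5 = -4.5; e = -2.5 − (-4.5) = 2
x=7: ŷ = 14.5 − 3.8·7 = -12.1; e = -13.1 − (-12.1) = -1
x=8: ŷ = 14.5 − 3.8·8 = -15.9; e = -16.9 − (-15.9) = -1
x=12: ŷ = 14.5 − 3.8·12 = -31.1; e = -30.1 − (-31.1) = 1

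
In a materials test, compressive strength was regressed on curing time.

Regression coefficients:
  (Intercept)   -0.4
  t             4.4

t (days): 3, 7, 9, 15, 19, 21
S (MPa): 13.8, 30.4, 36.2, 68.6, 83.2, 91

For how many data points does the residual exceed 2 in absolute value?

t=3: ŷ = -0.4 + 4.4·3 = 12.8; e = 13.8 − 12.8 = 1
t=7: ŷ = -0.4 + 4.4·7 = 30.4; e = 30.4 − 30.4 = 0
t=9: ŷ = -0.4 + 4.4·9 = 39.2; e = 36.2 − 39.2 = -3
t=15: ŷ = -0.4 + 4.4·15 = 65.6; e = 68.6 − 65.6 = 3
t=19: ŷ = -0.4 + 4.4·19 = 83.2; e = 83.2 − 83.2 = 0
t=21: ŷ = -0.4 + 4.4·21 = 92; e = 91 − 92 = -1
|e| > 2: t=9 (|e|=3), t=15 (|e|=3) → 2

2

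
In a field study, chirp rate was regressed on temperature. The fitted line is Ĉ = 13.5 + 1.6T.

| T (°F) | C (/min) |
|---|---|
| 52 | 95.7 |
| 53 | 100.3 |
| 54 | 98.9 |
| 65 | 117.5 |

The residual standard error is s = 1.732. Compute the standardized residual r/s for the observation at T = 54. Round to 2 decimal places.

Ĉ = 13.5 + 1.6·54 = 99.9
r = 98.9 − 99.9 = -1
r/s = -1 / 1.732 = -0.58

-0.58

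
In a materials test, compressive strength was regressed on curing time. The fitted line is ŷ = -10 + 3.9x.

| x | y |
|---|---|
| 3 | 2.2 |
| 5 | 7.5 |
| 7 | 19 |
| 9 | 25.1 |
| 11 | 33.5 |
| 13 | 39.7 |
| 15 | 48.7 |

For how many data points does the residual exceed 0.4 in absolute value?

x=3: ŷ = -10 + 3.9·3 = 1.7; e = 2.2 − 1.7 = 0.5
x=5: ŷ = -10 + 3.9·5 = 9.5; e = 7.5 − 9.5 = -2
x=7: ŷ = -10 + 3.9·7 = 17.3; e = 19 − 17.3 = 1.7
x=9: ŷ = -10 + 3.9·9 = 25.1; e = 25.1 − 25.1 = 0
x=11: ŷ = -10 + 3.9·11 = 32.9; e = 33.5 − 32.9 = 0.6
x=13: ŷ = -10 + 3.9·13 = 40.7; e = 39.7 − 40.7 = -1
x=15: ŷ = -10 + 3.9·15 = 48.5; e = 48.7 − 48.5 = 0.2
|e| > 0.4: x=3 (|e|=0.5), x=5 (|e|=2), x=7 (|e|=1.7), x=11 (|e|=0.6), x=13 (|e|=1) → 5

5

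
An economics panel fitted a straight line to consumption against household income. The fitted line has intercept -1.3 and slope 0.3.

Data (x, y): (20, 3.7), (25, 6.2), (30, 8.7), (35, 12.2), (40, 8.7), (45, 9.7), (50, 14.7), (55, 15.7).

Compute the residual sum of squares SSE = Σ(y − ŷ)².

x=20: ŷ = -1.3 + 0.3·20 = 4.7; r = 3.7 − 4.7 = -1
x=25: ŷ = -1.3 + 0.3·25 = 6.2; r = 6.2 − 6.2 = 0
x=30: ŷ = -1.3 + 0.3·30 = 7.7; r = 8.7 − 7.7 = 1
x=35: ŷ = -1.3 + 0.3·35 = 9.2; r = 12.2 − 9.2 = 3
x=40: ŷ = -1.3 + 0.3·40 = 10.7; r = 8.7 − 10.7 = -2
x=45: ŷ = -1.3 + 0.3·45 = 12.2; r = 9.7 − 12.2 = -2.5
x=50: ŷ = -1.3 + 0.3·50 = 13.7; r = 14.7 − 13.7 = 1
x=55: ŷ = -1.3 + 0.3·55 = 15.2; r = 15.7 − 15.2 = 0.5
SSE = 1 + 0 + 1 + 9 + 4 + 6.25 + 1 + 0.25 = 22.5

SSE = 22.5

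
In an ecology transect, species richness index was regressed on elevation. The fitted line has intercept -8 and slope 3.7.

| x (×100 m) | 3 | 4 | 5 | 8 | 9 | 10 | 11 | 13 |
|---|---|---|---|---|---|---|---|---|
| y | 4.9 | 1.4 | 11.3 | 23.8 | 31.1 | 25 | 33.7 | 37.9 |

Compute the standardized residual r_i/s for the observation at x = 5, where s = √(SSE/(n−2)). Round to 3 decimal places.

x=3: ŷ = -8 + 3.7·3 = 3.1; r = 4.9 − 3.1 = 1.8
x=4: ŷ = -8 + 3.7·4 = 6.8; r = 1.4 − 6.8 = -5.4
x=5: ŷ = -8 + 3.7·5 = 10.5; r = 11.3 − 10.5 = 0.8
x=8: ŷ = -8 + 3.7·8 = 21.6; r = 23.8 − 21.6 = 2.2
x=9: ŷ = -8 + 3.7·9 = 25.3; r = 31.1 − 25.3 = 5.8
x=10: ŷ = -8 + 3.7·10 = 29; r = 25 − 29 = -4
x=11: ŷ = -8 + 3.7·11 = 32.7; r = 33.7 − 32.7 = 1
x=13: ŷ = -8 + 3.7·13 = 40.1; r = 37.9 − 40.1 = -2.2
SSE = 3.24 + 29.16 + 0.64 + 4.84 + 33.64 + 16 + 1 + 4.84 = 93.36
s = √(93.36/6) = 3.94462
r/s = 0.8 / 3.94462 = 0.203

0.203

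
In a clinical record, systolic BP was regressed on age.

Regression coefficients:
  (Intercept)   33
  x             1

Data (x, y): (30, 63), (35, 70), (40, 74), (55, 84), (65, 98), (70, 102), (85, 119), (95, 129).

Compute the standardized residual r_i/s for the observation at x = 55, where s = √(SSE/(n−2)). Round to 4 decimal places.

-2.0000

x=30: ŷ = 33 + 30 = 63; r = 63 − 63 = 0
x=35: ŷ = 33 + 35 = 68; r = 70 − 68 = 2
x=40: ŷ = 33 + 40 = 73; r = 74 − 73 = 1
x=55: ŷ = 33 + 55 = 88; r = 84 − 88 = -4
x=65: ŷ = 33 + 65 = 98; r = 98 − 98 = 0
x=70: ŷ = 33 + 70 = 103; r = 102 − 103 = -1
x=85: ŷ = 33 + 85 = 118; r = 119 − 118 = 1
x=95: ŷ = 33 + 95 = 128; r = 129 − 128 = 1
SSE = 0 + 4 + 1 + 16 + 0 + 1 + 1 + 1 = 24
s = √(24/6) = 2
r/s = -4 / 2 = -2.0000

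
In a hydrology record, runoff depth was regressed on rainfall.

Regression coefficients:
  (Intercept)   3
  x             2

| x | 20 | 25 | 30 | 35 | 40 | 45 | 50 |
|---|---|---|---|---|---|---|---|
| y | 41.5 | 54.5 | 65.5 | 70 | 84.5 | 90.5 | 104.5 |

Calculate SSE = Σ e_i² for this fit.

SSE = 30.5

x=20: ŷ = 3 + 2·20 = 43; e = 41.5 − 43 = -1.5
x=25: ŷ = 3 + 2·25 = 53; e = 54.5 − 53 = 1.5
x=30: ŷ = 3 + 2·30 = 63; e = 65.5 − 63 = 2.5
x=35: ŷ = 3 + 2·35 = 73; e = 70 − 73 = -3
x=40: ŷ = 3 + 2·40 = 83; e = 84.5 − 83 = 1.5
x=45: ŷ = 3 + 2·45 = 93; e = 90.5 − 93 = -2.5
x=50: ŷ = 3 + 2·50 = 103; e = 104.5 − 103 = 1.5
SSE = 2.25 + 2.25 + 6.25 + 9 + 2.25 + 6.25 + 2.25 = 30.5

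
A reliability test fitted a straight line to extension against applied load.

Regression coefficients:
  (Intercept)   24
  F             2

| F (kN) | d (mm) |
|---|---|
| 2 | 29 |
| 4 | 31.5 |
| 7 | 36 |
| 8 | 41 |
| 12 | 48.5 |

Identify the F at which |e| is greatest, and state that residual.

F=2: ŷ = 24 + 2·2 = 28; e = 29 − 28 = 1
F=4: ŷ = 24 + 2·4 = 32; e = 31.5 − 32 = -0.5
F=7: ŷ = 24 + 2·7 = 38; e = 36 − 38 = -2
F=8: ŷ = 24 + 2·8 = 40; e = 41 − 40 = 1
F=12: ŷ = 24 + 2·12 = 48; e = 48.5 − 48 = 0.5
Largest |e| is 2 at F = 7, residual -2.

F = 7, e = -2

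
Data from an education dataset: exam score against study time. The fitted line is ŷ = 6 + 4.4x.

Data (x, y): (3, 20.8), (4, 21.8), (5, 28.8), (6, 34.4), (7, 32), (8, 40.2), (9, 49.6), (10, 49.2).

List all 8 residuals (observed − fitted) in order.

x=3: ŷ = 6 + 4.4·3 = 19.2; r = 20.8 − 19.2 = 1.6
x=4: ŷ = 6 + 4.4·4 = 23.6; r = 21.8 − 23.6 = -1.8
x=5: ŷ = 6 + 4.4·5 = 28; r = 28.8 − 28 = 0.8
x=6: ŷ = 6 + 4.4·6 = 32.4; r = 34.4 − 32.4 = 2
x=7: ŷ = 6 + 4.4·7 = 36.8; r = 32 − 36.8 = -4.8
x=8: ŷ = 6 + 4.4·8 = 41.2; r = 40.2 − 41.2 = -1
x=9: ŷ = 6 + 4.4·9 = 45.6; r = 49.6 − 45.6 = 4
x=10: ŷ = 6 + 4.4·10 = 50; r = 49.2 − 50 = -0.8

1.6, -1.8, 0.8, 2, -4.8, -1, 4, -0.8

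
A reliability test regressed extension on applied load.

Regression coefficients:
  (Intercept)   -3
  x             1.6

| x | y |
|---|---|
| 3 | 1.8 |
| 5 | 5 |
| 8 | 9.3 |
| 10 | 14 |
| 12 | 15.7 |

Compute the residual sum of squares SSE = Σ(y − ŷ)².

SSE = 1.5

x=3: ŷ = -3 + 1.6·3 = 1.8; e = 1.8 − 1.8 = 0
x=5: ŷ = -3 + 1.6·5 = 5; e = 5 − 5 = 0
x=8: ŷ = -3 + 1.6·8 = 9.8; e = 9.3 − 9.8 = -0.5
x=10: ŷ = -3 + 1.6·10 = 13; e = 14 − 13 = 1
x=12: ŷ = -3 + 1.6·12 = 16.2; e = 15.7 − 16.2 = -0.5
SSE = 0 + 0 + 0.25 + 1 + 0.25 = 1.5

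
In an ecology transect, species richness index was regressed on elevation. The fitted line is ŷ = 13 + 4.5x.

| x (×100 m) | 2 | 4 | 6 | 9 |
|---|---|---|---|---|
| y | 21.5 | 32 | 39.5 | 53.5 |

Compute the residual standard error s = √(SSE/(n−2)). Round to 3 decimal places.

s = 0.866

x=2: ŷ = 13 + 4.5·2 = 22; r = 21.5 − 22 = -0.5
x=4: ŷ = 13 + 4.5·4 = 31; r = 32 − 31 = 1
x=6: ŷ = 13 + 4.5·6 = 40; r = 39.5 − 40 = -0.5
x=9: ŷ = 13 + 4.5·9 = 53.5; r = 53.5 − 53.5 = 0
SSE = 0.25 + 1 + 0.25 + 0 = 1.5
s = √(1.5/2) = √0.75 ≈ 0.866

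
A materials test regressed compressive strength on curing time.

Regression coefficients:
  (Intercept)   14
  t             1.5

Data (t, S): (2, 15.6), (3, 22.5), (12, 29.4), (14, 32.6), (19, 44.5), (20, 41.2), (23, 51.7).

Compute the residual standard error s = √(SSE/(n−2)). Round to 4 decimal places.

t=2: ŷ = 14 + 1.5·2 = 17; r = 15.6 − 17 = -1.4
t=3: ŷ = 14 + 1.5·3 = 18.5; r = 22.5 − 18.5 = 4
t=12: ŷ = 14 + 1.5·12 = 32; r = 29.4 − 32 = -2.6
t=14: ŷ = 14 + 1.5·14 = 35; r = 32.6 − 35 = -2.4
t=19: ŷ = 14 + 1.5·19 = 42.5; r = 44.5 − 42.5 = 2
t=20: ŷ = 14 + 1.5·20 = 44; r = 41.2 − 44 = -2.8
t=23: ŷ = 14 + 1.5·23 = 48.5; r = 51.7 − 48.5 = 3.2
SSE = 1.96 + 16 + 6.76 + 5.76 + 4 + 7.84 + 10.24 = 52.56
s = √(52.56/5) = √10.512 ≈ 3.2422

s = 3.2422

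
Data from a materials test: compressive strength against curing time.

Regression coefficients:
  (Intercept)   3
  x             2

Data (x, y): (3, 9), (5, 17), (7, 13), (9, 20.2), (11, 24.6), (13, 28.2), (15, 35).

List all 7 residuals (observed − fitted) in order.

x=3: ŷ = 3 + 2·3 = 9; r = 9 − 9 = 0
x=5: ŷ = 3 + 2·5 = 13; r = 17 − 13 = 4
x=7: ŷ = 3 + 2·7 = 17; r = 13 − 17 = -4
x=9: ŷ = 3 + 2·9 = 21; r = 20.2 − 21 = -0.8
x=11: ŷ = 3 + 2·11 = 25; r = 24.6 − 25 = -0.4
x=13: ŷ = 3 + 2·13 = 29; r = 28.2 − 29 = -0.8
x=15: ŷ = 3 + 2·15 = 33; r = 35 − 33 = 2

0, 4, -4, -0.8, -0.4, -0.8, 2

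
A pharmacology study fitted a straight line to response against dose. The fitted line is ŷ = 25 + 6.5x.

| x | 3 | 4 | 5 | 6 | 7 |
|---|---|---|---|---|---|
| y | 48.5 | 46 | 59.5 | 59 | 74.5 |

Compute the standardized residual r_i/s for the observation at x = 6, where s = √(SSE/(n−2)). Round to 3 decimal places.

-0.934

x=3: ŷ = 25 + 6.5·3 = 44.5; r = 48.5 − 44.5 = 4
x=4: ŷ = 25 + 6.5·4 = 51; r = 46 − 51 = -5
x=5: ŷ = 25 + 6.5·5 = 57.5; r = 59.5 − 57.5 = 2
x=6: ŷ = 25 + 6.5·6 = 64; r = 59 − 64 = -5
x=7: ŷ = 25 + 6.5·7 = 70.5; r = 74.5 − 70.5 = 4
SSE = 16 + 25 + 4 + 25 + 16 = 86
s = √(86/3) = 5.35413
r/s = -5 / 5.35413 = -0.934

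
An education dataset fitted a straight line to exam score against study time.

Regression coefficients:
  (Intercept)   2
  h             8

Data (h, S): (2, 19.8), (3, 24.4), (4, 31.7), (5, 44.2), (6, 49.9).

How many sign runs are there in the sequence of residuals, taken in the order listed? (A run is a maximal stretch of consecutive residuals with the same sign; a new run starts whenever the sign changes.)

4 runs

h=2: Ŝ = 2 + 8·2 = 18; r = 19.8 − 18 = 1.8
h=3: Ŝ = 2 + 8·3 = 26; r = 24.4 − 26 = -1.6
h=4: Ŝ = 2 + 8·4 = 34; r = 31.7 − 34 = -2.3
h=5: Ŝ = 2 + 8·5 = 42; r = 44.2 − 42 = 2.2
h=6: Ŝ = 2 + 8·6 = 50; r = 49.9 − 50 = -0.1
Signs: + − − + −
Runs: +×1, −×2, +×1, −×1 → 4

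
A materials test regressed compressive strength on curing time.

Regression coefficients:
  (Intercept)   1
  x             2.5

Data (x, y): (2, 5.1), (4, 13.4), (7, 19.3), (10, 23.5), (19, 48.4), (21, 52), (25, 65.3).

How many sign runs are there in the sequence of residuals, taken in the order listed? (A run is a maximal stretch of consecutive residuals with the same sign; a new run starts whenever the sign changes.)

x=2: ŷ = 1 + 2.5·2 = 6; r = 5.1 − 6 = -0.9
x=4: ŷ = 1 + 2.5·4 = 11; r = 13.4 − 11 = 2.4
x=7: ŷ = 1 + 2.5·7 = 18.5; r = 19.3 − 18.5 = 0.8
x=10: ŷ = 1 + 2.5·10 = 26; r = 23.5 − 26 = -2.5
x=19: ŷ = 1 + 2.5·19 = 48.5; r = 48.4 − 48.5 = -0.1
x=21: ŷ = 1 + 2.5·21 = 53.5; r = 52 − 53.5 = -1.5
x=25: ŷ = 1 + 2.5·25 = 63.5; r = 65.3 − 63.5 = 1.8
Signs: − + + − − − +
Runs: −×1, +×2, −×3, +×1 → 4

4 runs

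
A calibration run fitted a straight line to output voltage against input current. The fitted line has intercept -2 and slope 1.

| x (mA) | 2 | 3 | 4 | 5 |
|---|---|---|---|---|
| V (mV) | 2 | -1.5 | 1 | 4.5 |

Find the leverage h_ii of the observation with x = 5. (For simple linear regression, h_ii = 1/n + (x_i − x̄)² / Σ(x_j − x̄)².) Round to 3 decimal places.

h = 0.700

x̄ = (2 + 3 + 4 + 5)/4 = 3.5
Σ(x − x̄)² = 2.25 + 0.25 + 0.25 + 2.25 = 5
h = 1/4 + (1.5)²/5 = 0.25 + 0.45 = 0.700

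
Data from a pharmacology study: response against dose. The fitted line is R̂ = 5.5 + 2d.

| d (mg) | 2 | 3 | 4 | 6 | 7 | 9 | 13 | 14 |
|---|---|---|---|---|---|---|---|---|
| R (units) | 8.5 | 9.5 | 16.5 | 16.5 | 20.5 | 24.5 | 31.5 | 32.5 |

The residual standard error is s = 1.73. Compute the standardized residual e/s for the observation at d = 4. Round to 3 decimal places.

R̂ = 5.5 + 2·4 = 13.5
e = 16.5 − 13.5 = 3
e/s = 3 / 1.73 = 1.734

1.734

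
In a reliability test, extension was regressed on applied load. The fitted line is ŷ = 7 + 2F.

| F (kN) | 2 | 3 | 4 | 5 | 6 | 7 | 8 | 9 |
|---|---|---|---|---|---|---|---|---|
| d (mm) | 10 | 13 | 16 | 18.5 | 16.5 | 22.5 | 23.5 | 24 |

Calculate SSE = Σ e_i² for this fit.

SSE = 14

F=2: ŷ = 7 + 2·2 = 11; e = 10 − 11 = -1
F=3: ŷ = 7 + 2·3 = 13; e = 13 − 13 = 0
F=4: ŷ = 7 + 2·4 = 15; e = 16 − 15 = 1
F=5: ŷ = 7 + 2·5 = 17; e = 18.5 − 17 = 1.5
F=6: ŷ = 7 + 2·6 = 19; e = 16.5 − 19 = -2.5
F=7: ŷ = 7 + 2·7 = 21; e = 22.5 − 21 = 1.5
F=8: ŷ = 7 + 2·8 = 23; e = 23.5 − 23 = 0.5
F=9: ŷ = 7 + 2·9 = 25; e = 24 − 25 = -1
SSE = 1 + 0 + 1 + 2.25 + 6.25 + 2.25 + 0.25 + 1 = 14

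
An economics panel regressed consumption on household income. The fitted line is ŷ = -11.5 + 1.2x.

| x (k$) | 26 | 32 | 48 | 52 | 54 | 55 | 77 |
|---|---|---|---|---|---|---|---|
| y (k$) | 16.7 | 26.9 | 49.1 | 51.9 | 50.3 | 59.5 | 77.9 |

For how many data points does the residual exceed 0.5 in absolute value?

x=26: ŷ = -11.5 + 1.2·26 = 19.7; r = 16.7 − 19.7 = -3
x=32: ŷ = -11.5 + 1.2·32 = 26.9; r = 26.9 − 26.9 = 0
x=48: ŷ = -11.5 + 1.2·48 = 46.1; r = 49.1 − 46.1 = 3
x=52: ŷ = -11.5 + 1.2·52 = 50.9; r = 51.9 − 50.9 = 1
x=54: ŷ = -11.5 + 1.2·54 = 53.3; r = 50.3 − 53.3 = -3
x=55: ŷ = -11.5 + 1.2·55 = 54.5; r = 59.5 − 54.5 = 5
x=77: ŷ = -11.5 + 1.2·77 = 80.9; r = 77.9 − 80.9 = -3
|r| > 0.5: x=26 (|r|=3), x=48 (|r|=3), x=52 (|r|=1), x=54 (|r|=3), x=55 (|r|=5), x=77 (|r|=3) → 6

6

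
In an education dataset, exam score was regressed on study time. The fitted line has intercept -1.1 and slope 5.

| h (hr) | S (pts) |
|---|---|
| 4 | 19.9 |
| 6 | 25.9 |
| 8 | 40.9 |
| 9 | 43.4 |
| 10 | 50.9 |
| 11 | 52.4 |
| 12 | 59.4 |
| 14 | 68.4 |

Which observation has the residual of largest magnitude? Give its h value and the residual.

h = 6, e = -3

h=4: Ŝ = -1.1 + 5·4 = 18.9; e = 19.9 − 18.9 = 1
h=6: Ŝ = -1.1 + 5·6 = 28.9; e = 25.9 − 28.9 = -3
h=8: Ŝ = -1.1 + 5·8 = 38.9; e = 40.9 − 38.9 = 2
h=9: Ŝ = -1.1 + 5·9 = 43.9; e = 43.4 − 43.9 = -0.5
h=10: Ŝ = -1.1 + 5·10 = 48.9; e = 50.9 − 48.9 = 2
h=11: Ŝ = -1.1 + 5·11 = 53.9; e = 52.4 − 53.9 = -1.5
h=12: Ŝ = -1.1 + 5·12 = 58.9; e = 59.4 − 58.9 = 0.5
h=14: Ŝ = -1.1 + 5·14 = 68.9; e = 68.4 − 68.9 = -0.5
Largest |e| is 3 at h = 6, residual -3.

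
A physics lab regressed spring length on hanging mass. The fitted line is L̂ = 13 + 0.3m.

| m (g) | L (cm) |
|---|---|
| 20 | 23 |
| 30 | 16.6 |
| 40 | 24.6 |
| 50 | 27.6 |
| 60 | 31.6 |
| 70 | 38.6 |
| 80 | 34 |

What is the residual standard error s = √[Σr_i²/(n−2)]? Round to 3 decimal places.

s = 3.899

m=20: L̂ = 13 + 0.3·20 = 19; r = 23 − 19 = 4
m=30: L̂ = 13 + 0.3·30 = 22; r = 16.6 − 22 = -5.4
m=40: L̂ = 13 + 0.3·40 = 25; r = 24.6 − 25 = -0.4
m=50: L̂ = 13 + 0.3·50 = 28; r = 27.6 − 28 = -0.4
m=60: L̂ = 13 + 0.3·60 = 31; r = 31.6 − 31 = 0.6
m=70: L̂ = 13 + 0.3·70 = 34; r = 38.6 − 34 = 4.6
m=80: L̂ = 13 + 0.3·80 = 37; r = 34 − 37 = -3
SSE = 16 + 29.16 + 0.16 + 0.16 + 0.36 + 21.16 + 9 = 76
s = √(76/5) = √15.2 ≈ 3.899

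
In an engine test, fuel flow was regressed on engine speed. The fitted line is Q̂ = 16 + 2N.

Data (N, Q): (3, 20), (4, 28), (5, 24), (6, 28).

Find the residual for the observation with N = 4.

e = 4

Q̂ = 16 + 2·4 = 24
e = 28 − 24 = 4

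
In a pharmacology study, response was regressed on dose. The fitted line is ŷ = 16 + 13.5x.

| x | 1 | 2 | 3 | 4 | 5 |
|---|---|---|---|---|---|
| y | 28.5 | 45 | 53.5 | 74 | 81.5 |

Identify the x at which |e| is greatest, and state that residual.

x = 4, e = 4

x=1: ŷ = 16 + 13.5·1 = 29.5; e = 28.5 − 29.5 = -1
x=2: ŷ = 16 + 13.5·2 = 43; e = 45 − 43 = 2
x=3: ŷ = 16 + 13.5·3 = 56.5; e = 53.5 − 56.5 = -3
x=4: ŷ = 16 + 13.5·4 = 70; e = 74 − 70 = 4
x=5: ŷ = 16 + 13.5·5 = 83.5; e = 81.5 − 83.5 = -2
Largest |e| is 4 at x = 4, residual 4.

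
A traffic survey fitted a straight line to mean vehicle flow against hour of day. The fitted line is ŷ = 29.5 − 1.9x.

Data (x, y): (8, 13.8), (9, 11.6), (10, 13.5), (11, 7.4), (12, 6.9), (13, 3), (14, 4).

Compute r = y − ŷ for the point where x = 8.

ŷ = 29.5 − 1.9·8 = 14.3
r = 13.8 − 14.3 = -0.5

r = -0.5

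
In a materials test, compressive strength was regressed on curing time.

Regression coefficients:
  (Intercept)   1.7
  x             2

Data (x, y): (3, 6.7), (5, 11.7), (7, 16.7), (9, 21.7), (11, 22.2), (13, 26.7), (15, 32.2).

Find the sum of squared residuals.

SSE = 9.5

x=3: ŷ = 1.7 + 2·3 = 7.7; r = 6.7 − 7.7 = -1
x=5: ŷ = 1.7 + 2·5 = 11.7; r = 11.7 − 11.7 = 0
x=7: ŷ = 1.7 + 2·7 = 15.7; r = 16.7 − 15.7 = 1
x=9: ŷ = 1.7 + 2·9 = 19.7; r = 21.7 − 19.7 = 2
x=11: ŷ = 1.7 + 2·11 = 23.7; r = 22.2 − 23.7 = -1.5
x=13: ŷ = 1.7 + 2·13 = 27.7; r = 26.7 − 27.7 = -1
x=15: ŷ = 1.7 + 2·15 = 31.7; r = 32.2 − 31.7 = 0.5
SSE = 1 + 0 + 1 + 4 + 2.25 + 1 + 0.25 = 9.5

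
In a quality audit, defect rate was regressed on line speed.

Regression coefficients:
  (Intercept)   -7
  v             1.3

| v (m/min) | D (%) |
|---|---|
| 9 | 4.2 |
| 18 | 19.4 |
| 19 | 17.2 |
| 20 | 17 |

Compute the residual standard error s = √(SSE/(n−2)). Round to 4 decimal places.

v=9: D̂ = -7 + 1.3·9 = 4.7; r = 4.2 − 4.7 = -0.5
v=18: D̂ = -7 + 1.3·18 = 16.4; r = 19.4 − 16.4 = 3
v=19: D̂ = -7 + 1.3·19 = 17.7; r = 17.2 − 17.7 = -0.5
v=20: D̂ = -7 + 1.3·20 = 19; r = 17 − 19 = -2
SSE = 0.25 + 9 + 0.25 + 4 = 13.5
s = √(13.5/2) = √6.75 ≈ 2.5981

s = 2.5981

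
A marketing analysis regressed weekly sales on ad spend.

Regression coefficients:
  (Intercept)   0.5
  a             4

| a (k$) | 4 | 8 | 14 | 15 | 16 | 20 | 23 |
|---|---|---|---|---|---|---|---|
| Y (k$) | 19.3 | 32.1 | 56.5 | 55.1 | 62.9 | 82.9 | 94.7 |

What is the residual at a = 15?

e = -5.4

Ŷ = 0.5 + 4·15 = 60.5
e = 55.1 − 60.5 = -5.4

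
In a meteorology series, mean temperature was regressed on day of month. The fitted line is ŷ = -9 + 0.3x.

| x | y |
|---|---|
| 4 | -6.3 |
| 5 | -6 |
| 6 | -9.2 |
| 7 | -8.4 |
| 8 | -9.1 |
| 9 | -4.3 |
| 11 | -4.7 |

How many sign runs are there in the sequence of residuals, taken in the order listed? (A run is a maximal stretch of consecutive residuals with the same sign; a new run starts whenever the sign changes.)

x=4: ŷ = -9 + 0.3·4 = -7.8; e = -6.3 − (-7.8) = 1.5
x=5: ŷ = -9 + 0.3·5 = -7.5; e = -6 − (-7.5) = 1.5
x=6: ŷ = -9 + 0.3·6 = -7.2; e = -9.2 − (-7.2) = -2
x=7: ŷ = -9 + 0.3·7 = -6.9; e = -8.4 − (-6.9) = -1.5
x=8: ŷ = -9 + 0.3·8 = -6.6; e = -9.1 − (-6.6) = -2.5
x=9: ŷ = -9 + 0.3·9 = -6.3; e = -4.3 − (-6.3) = 2
x=11: ŷ = -9 + 0.3·11 = -5.7; e = -4.7 − (-5.7) = 1
Signs: + + − − − + +
Runs: +×2, −×3, +×2 → 3

3 runs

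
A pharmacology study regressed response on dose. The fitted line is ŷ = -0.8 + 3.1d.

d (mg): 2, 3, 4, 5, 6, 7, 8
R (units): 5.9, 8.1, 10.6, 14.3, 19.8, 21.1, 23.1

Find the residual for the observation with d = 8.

e = -0.9

ŷ = -0.8 + 3.1·8 = 24
e = 23.1 − 24 = -0.9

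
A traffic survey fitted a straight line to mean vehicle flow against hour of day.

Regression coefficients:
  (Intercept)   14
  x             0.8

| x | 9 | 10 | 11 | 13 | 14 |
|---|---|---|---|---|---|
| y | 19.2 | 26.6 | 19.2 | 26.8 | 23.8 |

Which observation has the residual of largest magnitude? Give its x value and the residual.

x=9: ŷ = 14 + 0.8·9 = 21.2; r = 19.2 − 21.2 = -2
x=10: ŷ = 14 + 0.8·10 = 22; r = 26.6 − 22 = 4.6
x=11: ŷ = 14 + 0.8·11 = 22.8; r = 19.2 − 22.8 = -3.6
x=13: ŷ = 14 + 0.8·13 = 24.4; r = 26.8 − 24.4 = 2.4
x=14: ŷ = 14 + 0.8·14 = 25.2; r = 23.8 − 25.2 = -1.4
Largest |r| is 4.6 at x = 10, residual 4.6.

x = 10, r = 4.6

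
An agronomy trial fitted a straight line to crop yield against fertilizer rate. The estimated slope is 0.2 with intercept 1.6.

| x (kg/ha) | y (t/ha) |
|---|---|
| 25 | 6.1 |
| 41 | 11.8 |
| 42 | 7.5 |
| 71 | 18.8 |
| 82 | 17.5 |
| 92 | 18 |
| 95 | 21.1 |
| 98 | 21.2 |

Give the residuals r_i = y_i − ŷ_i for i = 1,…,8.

x=25: ŷ = 1.6 + 0.2·25 = 6.6; r = 6.1 − 6.6 = -0.5
x=41: ŷ = 1.6 + 0.2·41 = 9.8; r = 11.8 − 9.8 = 2
x=42: ŷ = 1.6 + 0.2·42 = 10; r = 7.5 − 10 = -2.5
x=71: ŷ = 1.6 + 0.2·71 = 15.8; r = 18.8 − 15.8 = 3
x=82: ŷ = 1.6 + 0.2·82 = 18; r = 17.5 − 18 = -0.5
x=92: ŷ = 1.6 + 0.2·92 = 20; r = 18 − 20 = -2
x=95: ŷ = 1.6 + 0.2·95 = 20.6; r = 21.1 − 20.6 = 0.5
x=98: ŷ = 1.6 + 0.2·98 = 21.2; r = 21.2 − 21.2 = 0

-0.5, 2, -2.5, 3, -0.5, -2, 0.5, 0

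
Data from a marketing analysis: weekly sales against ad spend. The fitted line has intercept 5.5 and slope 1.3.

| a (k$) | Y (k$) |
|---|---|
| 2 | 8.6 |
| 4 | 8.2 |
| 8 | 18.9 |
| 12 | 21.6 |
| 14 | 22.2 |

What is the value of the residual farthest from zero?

a=2: Ŷ = 5.5 + 1.3·2 = 8.1; e = 8.6 − 8.1 = 0.5
a=4: Ŷ = 5.5 + 1.3·4 = 10.7; e = 8.2 − 10.7 = -2.5
a=8: Ŷ = 5.5 + 1.3·8 = 15.9; e = 18.9 − 15.9 = 3
a=12: Ŷ = 5.5 + 1.3·12 = 21.1; e = 21.6 − 21.1 = 0.5
a=14: Ŷ = 5.5 + 1.3·14 = 23.7; e = 22.2 − 23.7 = -1.5
Largest |e| is 3 at a = 8, residual 3.

e = 3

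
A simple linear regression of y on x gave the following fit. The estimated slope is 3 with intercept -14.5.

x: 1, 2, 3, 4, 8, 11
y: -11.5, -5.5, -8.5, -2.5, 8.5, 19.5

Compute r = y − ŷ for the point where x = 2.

ŷ = -14.5 + 3·2 = -8.5
r = -5.5 − (-8.5) = 3

r = 3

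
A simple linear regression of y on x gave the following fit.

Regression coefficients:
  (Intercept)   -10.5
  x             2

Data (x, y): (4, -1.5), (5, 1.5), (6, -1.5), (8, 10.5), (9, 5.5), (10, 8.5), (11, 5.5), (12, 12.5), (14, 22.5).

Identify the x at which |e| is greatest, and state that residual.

x=4: ŷ = -10.5 + 2·4 = -2.5; e = -1.5 − (-2.5) = 1
x=5: ŷ = -10.5 + 2·5 = -0.5; e = 1.5 − (-0.5) = 2
x=6: ŷ = -10.5 + 2·6 = 1.5; e = -1.5 − 1.5 = -3
x=8: ŷ = -10.5 + 2·8 = 5.5; e = 10.5 − 5.5 = 5
x=9: ŷ = -10.5 + 2·9 = 7.5; e = 5.5 − 7.5 = -2
x=10: ŷ = -10.5 + 2·10 = 9.5; e = 8.5 − 9.5 = -1
x=11: ŷ = -10.5 + 2·11 = 11.5; e = 5.5 − 11.5 = -6
x=12: ŷ = -10.5 + 2·12 = 13.5; e = 12.5 − 13.5 = -1
x=14: ŷ = -10.5 + 2·14 = 17.5; e = 22.5 − 17.5 = 5
Largest |e| is 6 at x = 11, residual -6.

x = 11, e = -6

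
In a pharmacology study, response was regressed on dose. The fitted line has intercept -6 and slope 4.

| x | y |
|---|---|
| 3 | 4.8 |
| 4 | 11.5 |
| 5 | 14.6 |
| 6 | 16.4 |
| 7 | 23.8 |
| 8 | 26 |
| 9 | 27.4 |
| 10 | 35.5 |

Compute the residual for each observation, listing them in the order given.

-1.2, 1.5, 0.6, -1.6, 1.8, 0, -2.6, 1.5

x=3: ŷ = -6 + 4·3 = 6; e = 4.8 − 6 = -1.2
x=4: ŷ = -6 + 4·4 = 10; e = 11.5 − 10 = 1.5
x=5: ŷ = -6 + 4·5 = 14; e = 14.6 − 14 = 0.6
x=6: ŷ = -6 + 4·6 = 18; e = 16.4 − 18 = -1.6
x=7: ŷ = -6 + 4·7 = 22; e = 23.8 − 22 = 1.8
x=8: ŷ = -6 + 4·8 = 26; e = 26 − 26 = 0
x=9: ŷ = -6 + 4·9 = 30; e = 27.4 − 30 = -2.6
x=10: ŷ = -6 + 4·10 = 34; e = 35.5 − 34 = 1.5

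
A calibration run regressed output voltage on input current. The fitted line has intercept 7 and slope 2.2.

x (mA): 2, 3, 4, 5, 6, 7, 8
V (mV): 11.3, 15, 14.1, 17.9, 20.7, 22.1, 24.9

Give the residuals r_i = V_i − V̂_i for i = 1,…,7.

-0.1, 1.4, -1.7, -0.1, 0.5, -0.3, 0.3

x=2: V̂ = 7 + 2.2·2 = 11.4; r = 11.3 − 11.4 = -0.1
x=3: V̂ = 7 + 2.2·3 = 13.6; r = 15 − 13.6 = 1.4
x=4: V̂ = 7 + 2.2·4 = 15.8; r = 14.1 − 15.8 = -1.7
x=5: V̂ = 7 + 2.2·5 = 18; r = 17.9 − 18 = -0.1
x=6: V̂ = 7 + 2.2·6 = 20.2; r = 20.7 − 20.2 = 0.5
x=7: V̂ = 7 + 2.2·7 = 22.4; r = 22.1 − 22.4 = -0.3
x=8: V̂ = 7 + 2.2·8 = 24.6; r = 24.9 − 24.6 = 0.3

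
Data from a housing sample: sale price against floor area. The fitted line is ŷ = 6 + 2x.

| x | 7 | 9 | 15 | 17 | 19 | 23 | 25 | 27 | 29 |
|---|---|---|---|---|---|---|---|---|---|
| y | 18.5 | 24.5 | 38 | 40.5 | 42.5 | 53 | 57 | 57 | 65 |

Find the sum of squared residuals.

x=7: ŷ = 6 + 2·7 = 20; e = 18.5 − 20 = -1.5
x=9: ŷ = 6 + 2·9 = 24; e = 24.5 − 24 = 0.5
x=15: ŷ = 6 + 2·15 = 36; e = 38 − 36 = 2
x=17: ŷ = 6 + 2·17 = 40; e = 40.5 − 40 = 0.5
x=19: ŷ = 6 + 2·19 = 44; e = 42.5 − 44 = -1.5
x=23: ŷ = 6 + 2·23 = 52; e = 53 − 52 = 1
x=25: ŷ = 6 + 2·25 = 56; e = 57 − 56 = 1
x=27: ŷ = 6 + 2·27 = 60; e = 57 − 60 = -3
x=29: ŷ = 6 + 2·29 = 64; e = 65 − 64 = 1
SSE = 2.25 + 0.25 + 4 + 0.25 + 2.25 + 1 + 1 + 9 + 1 = 21

SSE = 21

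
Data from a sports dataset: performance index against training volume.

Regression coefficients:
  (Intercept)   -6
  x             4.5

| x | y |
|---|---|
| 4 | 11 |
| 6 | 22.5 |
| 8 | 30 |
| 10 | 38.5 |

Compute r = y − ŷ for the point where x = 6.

r = 1.5

ŷ = -6 + 4.5·6 = 21
r = 22.5 − 21 = 1.5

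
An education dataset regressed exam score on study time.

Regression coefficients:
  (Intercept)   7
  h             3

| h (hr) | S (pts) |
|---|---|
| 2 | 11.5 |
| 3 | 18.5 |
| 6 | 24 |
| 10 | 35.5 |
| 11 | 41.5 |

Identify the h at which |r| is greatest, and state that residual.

h = 3, r = 2.5

h=2: Ŝ = 7 + 3·2 = 13; r = 11.5 − 13 = -1.5
h=3: Ŝ = 7 + 3·3 = 16; r = 18.5 − 16 = 2.5
h=6: Ŝ = 7 + 3·6 = 25; r = 24 − 25 = -1
h=10: Ŝ = 7 + 3·10 = 37; r = 35.5 − 37 = -1.5
h=11: Ŝ = 7 + 3·11 = 40; r = 41.5 − 40 = 1.5
Largest |r| is 2.5 at h = 3, residual 2.5.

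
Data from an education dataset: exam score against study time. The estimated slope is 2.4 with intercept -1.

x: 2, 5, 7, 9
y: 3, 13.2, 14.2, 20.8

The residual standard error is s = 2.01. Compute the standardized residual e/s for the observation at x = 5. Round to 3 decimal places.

1.095

ŷ = -1 + 2.4·5 = 11
e = 13.2 − 11 = 2.2
e/s = 2.2 / 2.01 = 1.095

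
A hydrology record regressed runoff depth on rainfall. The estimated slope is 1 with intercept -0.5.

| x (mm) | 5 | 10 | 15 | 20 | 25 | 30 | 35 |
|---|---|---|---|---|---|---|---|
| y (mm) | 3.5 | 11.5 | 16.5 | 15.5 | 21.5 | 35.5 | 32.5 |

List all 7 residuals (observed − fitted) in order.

-1, 2, 2, -4, -3, 6, -2

x=5: ŷ = -0.5 + 5 = 4.5; r = 3.5 − 4.5 = -1
x=10: ŷ = -0.5 + 10 = 9.5; r = 11.5 − 9.5 = 2
x=15: ŷ = -0.5 + 15 = 14.5; r = 16.5 − 14.5 = 2
x=20: ŷ = -0.5 + 20 = 19.5; r = 15.5 − 19.5 = -4
x=25: ŷ = -0.5 + 25 = 24.5; r = 21.5 − 24.5 = -3
x=30: ŷ = -0.5 + 30 = 29.5; r = 35.5 − 29.5 = 6
x=35: ŷ = -0.5 + 35 = 34.5; r = 32.5 − 34.5 = -2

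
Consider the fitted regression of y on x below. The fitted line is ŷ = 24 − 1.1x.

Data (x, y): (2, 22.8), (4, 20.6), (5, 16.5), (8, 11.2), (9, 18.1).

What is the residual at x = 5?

ŷ = 24 − 1.1·5 = 18.5
r = 16.5 − 18.5 = -2

r = -2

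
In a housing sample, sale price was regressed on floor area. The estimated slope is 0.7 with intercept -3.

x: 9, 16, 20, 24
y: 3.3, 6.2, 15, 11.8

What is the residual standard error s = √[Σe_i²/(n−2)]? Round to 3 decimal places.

x=9: ŷ = -3 + 0.7·9 = 3.3; e = 3.3 − 3.3 = 0
x=16: ŷ = -3 + 0.7·16 = 8.2; e = 6.2 − 8.2 = -2
x=20: ŷ = -3 + 0.7·20 = 11; e = 15 − 11 = 4
x=24: ŷ = -3 + 0.7·24 = 13.8; e = 11.8 − 13.8 = -2
SSE = 0 + 4 + 16 + 4 = 24
s = √(24/2) = √12 ≈ 3.464

s = 3.464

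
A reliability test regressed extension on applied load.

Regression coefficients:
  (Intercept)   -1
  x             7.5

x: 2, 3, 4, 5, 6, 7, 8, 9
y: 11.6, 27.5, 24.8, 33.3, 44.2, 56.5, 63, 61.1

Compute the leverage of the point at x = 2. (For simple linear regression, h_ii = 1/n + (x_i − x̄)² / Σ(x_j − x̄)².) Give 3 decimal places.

x̄ = (2 + 3 + 4 + 5 + 6 + 7 + 8 + 9)/8 = 5.5
Σ(x − x̄)² = 12.25 + 6.25 + 2.25 + 0.25 + 0.25 + 2.25 + 6.25 + 12.25 = 42
h = 1/8 + (-3.5)²/42 = 0.125 + 0.291667 = 0.417

h = 0.417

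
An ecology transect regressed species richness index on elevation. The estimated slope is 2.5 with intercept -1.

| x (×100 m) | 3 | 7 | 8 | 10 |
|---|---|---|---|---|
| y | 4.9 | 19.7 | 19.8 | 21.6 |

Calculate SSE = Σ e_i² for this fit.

x=3: ŷ = -1 + 2.5·3 = 6.5; e = 4.9 − 6.5 = -1.6
x=7: ŷ = -1 + 2.5·7 = 16.5; e = 19.7 − 16.5 = 3.2
x=8: ŷ = -1 + 2.5·8 = 19; e = 19.8 − 19 = 0.8
x=10: ŷ = -1 + 2.5·10 = 24; e = 21.6 − 24 = -2.4
SSE = 2.56 + 10.24 + 0.64 + 5.76 = 19.2

SSE = 19.2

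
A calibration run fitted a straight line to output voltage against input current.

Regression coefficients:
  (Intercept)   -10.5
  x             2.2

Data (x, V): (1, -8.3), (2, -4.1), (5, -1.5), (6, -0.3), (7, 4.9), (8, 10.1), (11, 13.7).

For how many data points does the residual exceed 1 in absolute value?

4

x=1: ŷ = -10.5 + 2.2·1 = -8.3; e = -8.3 − (-8.3) = 0
x=2: ŷ = -10.5 + 2.2·2 = -6.1; e = -4.1 − (-6.1) = 2
x=5: ŷ = -10.5 + 2.2·5 = 0.5; e = -1.5 − 0.5 = -2
x=6: ŷ = -10.5 + 2.2·6 = 2.7; e = -0.3 − 2.7 = -3
x=7: ŷ = -10.5 + 2.2·7 = 4.9; e = 4.9 − 4.9 = 0
x=8: ŷ = -10.5 + 2.2·8 = 7.1; e = 10.1 − 7.1 = 3
x=11: ŷ = -10.5 + 2.2·11 = 13.7; e = 13.7 − 13.7 = 0
|e| > 1: x=2 (|e|=2), x=5 (|e|=2), x=6 (|e|=3), x=8 (|e|=3) → 4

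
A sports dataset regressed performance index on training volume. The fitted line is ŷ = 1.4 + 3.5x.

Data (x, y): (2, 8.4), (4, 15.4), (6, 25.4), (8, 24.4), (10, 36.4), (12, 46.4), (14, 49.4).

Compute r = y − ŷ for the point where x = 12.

ŷ = 1.4 + 3.5·12 = 43.4
r = 46.4 − 43.4 = 3

r = 3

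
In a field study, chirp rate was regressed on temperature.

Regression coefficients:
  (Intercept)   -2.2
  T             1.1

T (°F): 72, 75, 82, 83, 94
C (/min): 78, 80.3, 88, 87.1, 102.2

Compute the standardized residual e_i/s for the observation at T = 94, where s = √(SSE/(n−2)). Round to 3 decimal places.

T=72: Ĉ = -2.2 + 1.1·72 = 77; e = 78 − 77 = 1
T=75: Ĉ = -2.2 + 1.1·75 = 80.3; e = 80.3 − 80.3 = 0
T=82: Ĉ = -2.2 + 1.1·82 = 88; e = 88 − 88 = 0
T=83: Ĉ = -2.2 + 1.1·83 = 89.1; e = 87.1 − 89.1 = -2
T=94: Ĉ = -2.2 + 1.1·94 = 101.2; e = 102.2 − 101.2 = 1
SSE = 1 + 0 + 0 + 4 + 1 = 6
s = √(6/3) = 1.41421
e/s = 1 / 1.41421 = 0.707

0.707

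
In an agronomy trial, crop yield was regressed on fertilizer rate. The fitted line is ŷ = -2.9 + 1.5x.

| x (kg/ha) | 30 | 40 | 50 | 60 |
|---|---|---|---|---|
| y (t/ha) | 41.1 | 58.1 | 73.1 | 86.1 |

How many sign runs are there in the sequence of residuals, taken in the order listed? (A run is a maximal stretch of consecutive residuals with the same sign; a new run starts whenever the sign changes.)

3 runs

x=30: ŷ = -2.9 + 1.5·30 = 42.1; e = 41.1 − 42.1 = -1
x=40: ŷ = -2.9 + 1.5·40 = 57.1; e = 58.1 − 57.1 = 1
x=50: ŷ = -2.9 + 1.5·50 = 72.1; e = 73.1 − 72.1 = 1
x=60: ŷ = -2.9 + 1.5·60 = 87.1; e = 86.1 − 87.1 = -1
Signs: − + + −
Runs: −×1, +×2, −×1 → 3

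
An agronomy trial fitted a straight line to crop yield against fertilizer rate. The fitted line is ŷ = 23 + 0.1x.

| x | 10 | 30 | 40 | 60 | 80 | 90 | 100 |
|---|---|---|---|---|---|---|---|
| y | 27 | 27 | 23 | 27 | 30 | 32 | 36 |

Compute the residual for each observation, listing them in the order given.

3, 1, -4, -2, -1, 0, 3

x=10: ŷ = 23 + 0.1·10 = 24; r = 27 − 24 = 3
x=30: ŷ = 23 + 0.1·30 = 26; r = 27 − 26 = 1
x=40: ŷ = 23 + 0.1·40 = 27; r = 23 − 27 = -4
x=60: ŷ = 23 + 0.1·60 = 29; r = 27 − 29 = -2
x=80: ŷ = 23 + 0.1·80 = 31; r = 30 − 31 = -1
x=90: ŷ = 23 + 0.1·90 = 32; r = 32 − 32 = 0
x=100: ŷ = 23 + 0.1·100 = 33; r = 36 − 33 = 3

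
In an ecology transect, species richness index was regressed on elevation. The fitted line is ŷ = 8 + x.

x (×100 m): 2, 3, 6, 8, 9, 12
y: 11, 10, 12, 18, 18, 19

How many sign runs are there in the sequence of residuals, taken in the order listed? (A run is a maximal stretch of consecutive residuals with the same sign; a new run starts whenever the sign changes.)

4 runs

x=2: ŷ = 8 + 2 = 10; r = 11 − 10 = 1
x=3: ŷ = 8 + 3 = 11; r = 10 − 11 = -1
x=6: ŷ = 8 + 6 = 14; r = 12 − 14 = -2
x=8: ŷ = 8 + 8 = 16; r = 18 − 16 = 2
x=9: ŷ = 8 + 9 = 17; r = 18 − 17 = 1
x=12: ŷ = 8 + 12 = 20; r = 19 − 20 = -1
Signs: + − − + + −
Runs: +×1, −×2, +×2, −×1 → 4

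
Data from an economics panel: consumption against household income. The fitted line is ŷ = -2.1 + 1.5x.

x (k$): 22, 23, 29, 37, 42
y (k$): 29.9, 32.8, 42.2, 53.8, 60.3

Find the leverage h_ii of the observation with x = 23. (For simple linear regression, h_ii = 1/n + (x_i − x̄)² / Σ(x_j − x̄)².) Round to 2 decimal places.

x̄ = (22 + 23 + 29 + 37 + 42)/5 = 30.6
Σ(x − x̄)² = 73.96 + 57.76 + 2.56 + 40.96 + 129.96 = 305.2
h = 1/5 + (-7.6)²/305.2 = 0.2 + 0.189253 = 0.39

h = 0.39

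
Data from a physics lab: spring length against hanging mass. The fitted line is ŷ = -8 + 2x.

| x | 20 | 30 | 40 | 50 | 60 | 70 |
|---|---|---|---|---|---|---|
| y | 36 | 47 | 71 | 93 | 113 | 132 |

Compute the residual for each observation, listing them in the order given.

x=20: ŷ = -8 + 2·20 = 32; e = 36 − 32 = 4
x=30: ŷ = -8 + 2·30 = 52; e = 47 − 52 = -5
x=40: ŷ = -8 + 2·40 = 72; e = 71 − 72 = -1
x=50: ŷ = -8 + 2·50 = 92; e = 93 − 92 = 1
x=60: ŷ = -8 + 2·60 = 112; e = 113 − 112 = 1
x=70: ŷ = -8 + 2·70 = 132; e = 132 − 132 = 0

4, -5, -1, 1, 1, 0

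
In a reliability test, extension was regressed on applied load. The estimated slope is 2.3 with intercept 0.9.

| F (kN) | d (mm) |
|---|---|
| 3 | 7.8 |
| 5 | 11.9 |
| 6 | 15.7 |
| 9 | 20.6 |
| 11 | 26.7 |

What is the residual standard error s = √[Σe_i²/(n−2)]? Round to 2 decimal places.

s = 0.91

F=3: ŷ = 0.9 + 2.3·3 = 7.8; e = 7.8 − 7.8 = 0
F=5: ŷ = 0.9 + 2.3·5 = 12.4; e = 11.9 − 12.4 = -0.5
F=6: ŷ = 0.9 + 2.3·6 = 14.7; e = 15.7 − 14.7 = 1
F=9: ŷ = 0.9 + 2.3·9 = 21.6; e = 20.6 − 21.6 = -1
F=11: ŷ = 0.9 + 2.3·11 = 26.2; e = 26.7 − 26.2 = 0.5
SSE = 0 + 0.25 + 1 + 1 + 0.25 = 2.5
s = √(2.5/3) = √0.833333 ≈ 0.91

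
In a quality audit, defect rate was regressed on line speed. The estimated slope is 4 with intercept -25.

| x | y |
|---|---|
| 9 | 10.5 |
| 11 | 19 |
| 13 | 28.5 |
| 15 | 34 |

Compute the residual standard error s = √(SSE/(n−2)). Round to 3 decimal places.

s = 1.323

x=9: ŷ = -25 + 4·9 = 11; e = 10.5 − 11 = -0.5
x=11: ŷ = -25 + 4·11 = 19; e = 19 − 19 = 0
x=13: ŷ = -25 + 4·13 = 27; e = 28.5 − 27 = 1.5
x=15: ŷ = -25 + 4·15 = 35; e = 34 − 35 = -1
SSE = 0.25 + 0 + 2.25 + 1 = 3.5
s = √(3.5/2) = √1.75 ≈ 1.323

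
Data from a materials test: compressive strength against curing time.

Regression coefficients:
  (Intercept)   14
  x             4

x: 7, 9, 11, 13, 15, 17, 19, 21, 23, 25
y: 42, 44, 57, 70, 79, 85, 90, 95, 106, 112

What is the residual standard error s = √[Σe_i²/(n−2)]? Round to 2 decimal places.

x=7: ŷ = 14 + 4·7 = 42; e = 42 − 42 = 0
x=9: ŷ = 14 + 4·9 = 50; e = 44 − 50 = -6
x=11: ŷ = 14 + 4·11 = 58; e = 57 − 58 = -1
x=13: ŷ = 14 + 4·13 = 66; e = 70 − 66 = 4
x=15: ŷ = 14 + 4·15 = 74; e = 79 − 74 = 5
x=17: ŷ = 14 + 4·17 = 82; e = 85 − 82 = 3
x=19: ŷ = 14 + 4·19 = 90; e = 90 − 90 = 0
x=21: ŷ = 14 + 4·21 = 98; e = 95 − 98 = -3
x=23: ŷ = 14 + 4·23 = 106; e = 106 − 106 = 0
x=25: ŷ = 14 + 4·25 = 114; e = 112 − 114 = -2
SSE = 0 + 36 + 1 + 16 + 25 + 9 + 0 + 9 + 0 + 4 = 100
s = √(100/8) = √12.5 ≈ 3.54

s = 3.54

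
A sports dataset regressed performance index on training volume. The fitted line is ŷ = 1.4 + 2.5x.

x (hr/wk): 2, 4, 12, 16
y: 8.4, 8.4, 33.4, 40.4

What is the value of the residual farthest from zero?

e = -3

x=2: ŷ = 1.4 + 2.5·2 = 6.4; e = 8.4 − 6.4 = 2
x=4: ŷ = 1.4 + 2.5·4 = 11.4; e = 8.4 − 11.4 = -3
x=12: ŷ = 1.4 + 2.5·12 = 31.4; e = 33.4 − 31.4 = 2
x=16: ŷ = 1.4 + 2.5·16 = 41.4; e = 40.4 − 41.4 = -1
Largest |e| is 3 at x = 4, residual -3.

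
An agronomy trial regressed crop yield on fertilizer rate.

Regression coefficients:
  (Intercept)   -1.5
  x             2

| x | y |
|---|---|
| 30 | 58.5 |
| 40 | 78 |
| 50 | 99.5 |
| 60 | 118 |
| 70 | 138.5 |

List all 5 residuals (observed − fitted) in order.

x=30: ŷ = -1.5 + 2·30 = 58.5; e = 58.5 − 58.5 = 0
x=40: ŷ = -1.5 + 2·40 = 78.5; e = 78 − 78.5 = -0.5
x=50: ŷ = -1.5 + 2·50 = 98.5; e = 99.5 − 98.5 = 1
x=60: ŷ = -1.5 + 2·60 = 118.5; e = 118 − 118.5 = -0.5
x=70: ŷ = -1.5 + 2·70 = 138.5; e = 138.5 − 138.5 = 0

0, -0.5, 1, -0.5, 0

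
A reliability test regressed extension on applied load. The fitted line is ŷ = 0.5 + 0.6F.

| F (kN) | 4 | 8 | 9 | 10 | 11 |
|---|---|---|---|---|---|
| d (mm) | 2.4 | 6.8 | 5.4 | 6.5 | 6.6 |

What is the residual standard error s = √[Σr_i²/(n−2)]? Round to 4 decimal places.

F=4: ŷ = 0.5 + 0.6·4 = 2.9; r = 2.4 − 2.9 = -0.5
F=8: ŷ = 0.5 + 0.6·8 = 5.3; r = 6.8 − 5.3 = 1.5
F=9: ŷ = 0.5 + 0.6·9 = 5.9; r = 5.4 − 5.9 = -0.5
F=10: ŷ = 0.5 + 0.6·10 = 6.5; r = 6.5 − 6.5 = 0
F=11: ŷ = 0.5 + 0.6·11 = 7.1; r = 6.6 − 7.1 = -0.5
SSE = 0.25 + 2.25 + 0.25 + 0 + 0.25 = 3
s = √(3/3) = √1 ≈ 1.0000

s = 1.0000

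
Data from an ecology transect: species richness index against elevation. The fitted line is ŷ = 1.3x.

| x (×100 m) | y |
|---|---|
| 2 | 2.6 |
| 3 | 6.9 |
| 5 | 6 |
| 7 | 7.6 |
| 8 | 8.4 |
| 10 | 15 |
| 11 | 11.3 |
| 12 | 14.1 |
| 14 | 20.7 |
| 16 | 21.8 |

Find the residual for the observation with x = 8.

ŷ = 1.3·8 = 10.4
r = 8.4 − 10.4 = -2

r = -2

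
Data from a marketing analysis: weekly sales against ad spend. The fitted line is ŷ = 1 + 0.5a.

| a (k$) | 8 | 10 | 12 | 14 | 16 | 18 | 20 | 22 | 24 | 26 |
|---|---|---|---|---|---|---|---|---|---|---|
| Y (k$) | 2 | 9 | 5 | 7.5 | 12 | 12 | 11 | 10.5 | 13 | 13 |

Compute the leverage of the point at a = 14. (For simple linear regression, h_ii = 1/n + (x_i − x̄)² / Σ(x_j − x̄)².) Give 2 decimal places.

h = 0.13

ā = (8 + 10 + 12 + 14 + 16 + 18 + 20 + 22 + 24 + 26)/10 = 17
Σ(a − ā)² = 81 + 49 + 25 + 9 + 1 + 1 + 9 + 25 + 49 + 81 = 330
h = 1/10 + (-3)²/330 = 0.1 + 0.0272727 = 0.13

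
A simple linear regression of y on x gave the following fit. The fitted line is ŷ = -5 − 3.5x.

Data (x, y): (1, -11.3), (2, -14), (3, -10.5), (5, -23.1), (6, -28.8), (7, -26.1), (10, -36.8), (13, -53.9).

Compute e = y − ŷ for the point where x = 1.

ŷ = -5 − 3.5·1 = -8.5
e = -11.3 − (-8.5) = -2.8

e = -2.8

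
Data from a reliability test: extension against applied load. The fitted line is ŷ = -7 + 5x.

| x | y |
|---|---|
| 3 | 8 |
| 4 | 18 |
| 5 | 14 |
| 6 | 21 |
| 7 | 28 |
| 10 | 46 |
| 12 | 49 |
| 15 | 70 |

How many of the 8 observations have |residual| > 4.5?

1

x=3: ŷ = -7 + 5·3 = 8; e = 8 − 8 = 0
x=4: ŷ = -7 + 5·4 = 13; e = 18 − 13 = 5
x=5: ŷ = -7 + 5·5 = 18; e = 14 − 18 = -4
x=6: ŷ = -7 + 5·6 = 23; e = 21 − 23 = -2
x=7: ŷ = -7 + 5·7 = 28; e = 28 − 28 = 0
x=10: ŷ = -7 + 5·10 = 43; e = 46 − 43 = 3
x=12: ŷ = -7 + 5·12 = 53; e = 49 − 53 = -4
x=15: ŷ = -7 + 5·15 = 68; e = 70 − 68 = 2
|e| > 4.5: x=4 (|e|=5) → 1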